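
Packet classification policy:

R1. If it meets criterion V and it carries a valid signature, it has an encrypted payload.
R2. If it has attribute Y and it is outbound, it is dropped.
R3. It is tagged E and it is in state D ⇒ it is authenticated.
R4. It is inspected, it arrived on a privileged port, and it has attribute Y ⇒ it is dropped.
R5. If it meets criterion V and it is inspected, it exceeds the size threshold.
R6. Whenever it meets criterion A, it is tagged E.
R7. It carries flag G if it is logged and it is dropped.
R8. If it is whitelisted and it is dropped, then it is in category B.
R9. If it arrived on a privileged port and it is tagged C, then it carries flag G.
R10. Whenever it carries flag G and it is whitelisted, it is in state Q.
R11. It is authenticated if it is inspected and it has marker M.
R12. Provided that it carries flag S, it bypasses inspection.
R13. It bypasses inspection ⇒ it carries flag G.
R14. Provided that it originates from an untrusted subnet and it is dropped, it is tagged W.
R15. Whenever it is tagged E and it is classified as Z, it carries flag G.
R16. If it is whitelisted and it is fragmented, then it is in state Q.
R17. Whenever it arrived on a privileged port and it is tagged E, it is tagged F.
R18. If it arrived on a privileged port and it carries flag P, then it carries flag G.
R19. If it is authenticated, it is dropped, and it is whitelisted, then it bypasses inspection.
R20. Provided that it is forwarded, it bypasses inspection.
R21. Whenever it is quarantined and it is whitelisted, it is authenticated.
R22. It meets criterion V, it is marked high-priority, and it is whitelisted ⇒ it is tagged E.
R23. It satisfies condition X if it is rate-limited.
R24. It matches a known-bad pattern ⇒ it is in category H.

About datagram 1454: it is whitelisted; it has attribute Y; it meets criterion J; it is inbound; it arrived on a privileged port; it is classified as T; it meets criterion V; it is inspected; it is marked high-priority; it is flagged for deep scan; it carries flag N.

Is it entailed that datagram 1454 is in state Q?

No

Forward chaining from the given facts derives: is dropped, exceeds the size threshold, is in category B, is tagged E, is tagged F.
Rules concluding "it is in state Q": R10 needs "it carries flag G"; R16 needs "it is fragmented" — none of these are established.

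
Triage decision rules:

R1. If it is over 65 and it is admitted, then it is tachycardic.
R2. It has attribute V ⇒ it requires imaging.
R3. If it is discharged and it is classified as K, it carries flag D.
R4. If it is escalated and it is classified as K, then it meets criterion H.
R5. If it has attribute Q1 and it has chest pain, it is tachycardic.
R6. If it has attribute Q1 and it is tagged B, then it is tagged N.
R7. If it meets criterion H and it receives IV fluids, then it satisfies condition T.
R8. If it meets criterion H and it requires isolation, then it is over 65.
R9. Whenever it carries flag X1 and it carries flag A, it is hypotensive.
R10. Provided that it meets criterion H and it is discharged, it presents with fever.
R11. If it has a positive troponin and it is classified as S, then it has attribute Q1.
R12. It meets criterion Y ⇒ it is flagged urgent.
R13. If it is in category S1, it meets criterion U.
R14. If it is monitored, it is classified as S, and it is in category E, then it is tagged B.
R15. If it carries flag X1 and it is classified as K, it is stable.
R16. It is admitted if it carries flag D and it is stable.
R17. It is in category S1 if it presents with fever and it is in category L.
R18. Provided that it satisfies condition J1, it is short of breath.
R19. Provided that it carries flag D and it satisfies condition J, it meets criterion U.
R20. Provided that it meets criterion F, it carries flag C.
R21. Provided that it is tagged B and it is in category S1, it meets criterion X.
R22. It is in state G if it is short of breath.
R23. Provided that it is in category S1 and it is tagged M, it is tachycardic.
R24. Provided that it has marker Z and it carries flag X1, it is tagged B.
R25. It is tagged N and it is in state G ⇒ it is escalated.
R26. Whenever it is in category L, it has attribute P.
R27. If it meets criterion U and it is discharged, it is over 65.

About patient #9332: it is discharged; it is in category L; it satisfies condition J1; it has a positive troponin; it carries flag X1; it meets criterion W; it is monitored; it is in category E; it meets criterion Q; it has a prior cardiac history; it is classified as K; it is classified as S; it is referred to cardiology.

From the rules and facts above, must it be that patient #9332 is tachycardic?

By R3 (it is discharged, it is classified as K): it carries flag D.
By R11 (it has a positive troponin, it is classified as S): it has attribute Q1.
By R14 (it is monitored, it is classified as S, it is in category E): it is tagged B.
By R15 (it carries flag X1, it is classified as K): it is stable.
By R16 (it carries flag D, it is stable): it is admitted.
By R18 (it satisfies condition J1): it is short of breath.
By R22 (it is short of breath): it is in state G.
By R6 (it has attribute Q1, it is tagged B): it is tagged N.
By R25 (it is tagged N, it is in state G): it is escalated.
By R4 (it is escalated, it is classified as K): it meets criterion H.
By R10 (it meets criterion H, it is discharged): it presents with fever.
By R17 (it presents with fever, it is in category L): it is in category S1.
By R13 (it is in category S1): it meets criterion U.
By R27 (it meets criterion U, it is discharged): it is over 65.
By R1 (it is over 65, it is admitted): it is tachycardic.

Yes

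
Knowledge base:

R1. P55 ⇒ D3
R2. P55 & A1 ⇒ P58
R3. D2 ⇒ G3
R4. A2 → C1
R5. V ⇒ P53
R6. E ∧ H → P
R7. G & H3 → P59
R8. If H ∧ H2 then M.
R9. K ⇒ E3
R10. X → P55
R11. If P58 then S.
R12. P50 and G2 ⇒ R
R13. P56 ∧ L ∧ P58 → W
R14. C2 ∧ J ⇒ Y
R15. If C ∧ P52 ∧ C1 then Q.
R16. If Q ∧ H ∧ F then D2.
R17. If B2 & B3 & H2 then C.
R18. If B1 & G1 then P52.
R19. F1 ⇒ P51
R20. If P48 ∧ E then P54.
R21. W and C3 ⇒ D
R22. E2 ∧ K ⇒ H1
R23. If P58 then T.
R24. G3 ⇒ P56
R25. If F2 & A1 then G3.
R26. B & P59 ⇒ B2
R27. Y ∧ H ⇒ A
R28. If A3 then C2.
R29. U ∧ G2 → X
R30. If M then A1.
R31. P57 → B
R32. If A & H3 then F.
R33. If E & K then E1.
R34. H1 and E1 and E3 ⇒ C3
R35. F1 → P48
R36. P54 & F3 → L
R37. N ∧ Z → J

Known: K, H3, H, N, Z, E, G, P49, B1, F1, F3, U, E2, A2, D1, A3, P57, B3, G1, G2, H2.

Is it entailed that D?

C1  (by R4: A2)
P59  (by R7: G, H3)
M  (by R8: H, H2)
E3  (by R9: K)
P52  (by R18: B1, G1)
H1  (by R22: E2, K)
C2  (by R28: A3)
X  (by R29: U, G2)
A1  (by R30: M)
B  (by R31: P57)
E1  (by R33: E, K)
C3  (by R34: H1, E1, E3)
P48  (by R35: F1)
J  (by R37: N, Z)
P55  (by R10: X)
Y  (by R14: C2, J)
P54  (by R20: P48, E)
B2  (by R26: B, P59)
A  (by R27: Y, H)
F  (by R32: A, H3)
L  (by R36: P54, F3)
P58  (by R2: P55, A1)
C  (by R17: B2, B3, H2)
Q  (by R15: C, P52, C1)
D2  (by R16: Q, H, F)
G3  (by R3: D2)
P56  (by R24: G3)
W  (by R13: P56, L, P58)
D  (by R21: W, C3)

Yes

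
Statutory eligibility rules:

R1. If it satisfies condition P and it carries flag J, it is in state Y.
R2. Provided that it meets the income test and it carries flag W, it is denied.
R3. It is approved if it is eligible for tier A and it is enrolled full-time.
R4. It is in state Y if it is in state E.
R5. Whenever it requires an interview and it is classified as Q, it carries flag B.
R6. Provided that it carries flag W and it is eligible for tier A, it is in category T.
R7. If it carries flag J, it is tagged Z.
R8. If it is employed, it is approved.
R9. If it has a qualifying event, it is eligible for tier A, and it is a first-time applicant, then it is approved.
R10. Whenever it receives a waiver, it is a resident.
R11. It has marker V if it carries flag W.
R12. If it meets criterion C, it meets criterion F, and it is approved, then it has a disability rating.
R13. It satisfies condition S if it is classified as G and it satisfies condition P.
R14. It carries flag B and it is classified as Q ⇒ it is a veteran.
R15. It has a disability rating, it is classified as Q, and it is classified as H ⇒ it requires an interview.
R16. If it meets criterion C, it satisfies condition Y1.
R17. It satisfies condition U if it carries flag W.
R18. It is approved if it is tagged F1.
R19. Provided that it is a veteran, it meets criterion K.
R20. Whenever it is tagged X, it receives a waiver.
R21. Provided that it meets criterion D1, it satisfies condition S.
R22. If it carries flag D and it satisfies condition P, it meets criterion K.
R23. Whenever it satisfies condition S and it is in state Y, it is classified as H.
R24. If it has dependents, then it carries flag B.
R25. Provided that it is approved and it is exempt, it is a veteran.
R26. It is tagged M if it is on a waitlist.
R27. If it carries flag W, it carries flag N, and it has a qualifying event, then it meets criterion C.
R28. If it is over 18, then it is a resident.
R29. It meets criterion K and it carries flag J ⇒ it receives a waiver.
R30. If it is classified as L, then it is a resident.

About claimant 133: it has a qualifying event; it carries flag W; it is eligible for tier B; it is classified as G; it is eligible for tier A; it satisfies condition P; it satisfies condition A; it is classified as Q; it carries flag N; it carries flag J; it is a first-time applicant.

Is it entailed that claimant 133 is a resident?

Forward chaining from the given facts derives: is in state Y, is in category T, is tagged Z, is approved, has marker V, satisfies condition S, satisfies condition U, is classified as H, meets criterion C, satisfies condition Y1.
Rules concluding "it is a resident": R10 needs "it receives a waiver"; R28 needs "it is over 18"; R30 needs "it is classified as L" — none of these are established.

No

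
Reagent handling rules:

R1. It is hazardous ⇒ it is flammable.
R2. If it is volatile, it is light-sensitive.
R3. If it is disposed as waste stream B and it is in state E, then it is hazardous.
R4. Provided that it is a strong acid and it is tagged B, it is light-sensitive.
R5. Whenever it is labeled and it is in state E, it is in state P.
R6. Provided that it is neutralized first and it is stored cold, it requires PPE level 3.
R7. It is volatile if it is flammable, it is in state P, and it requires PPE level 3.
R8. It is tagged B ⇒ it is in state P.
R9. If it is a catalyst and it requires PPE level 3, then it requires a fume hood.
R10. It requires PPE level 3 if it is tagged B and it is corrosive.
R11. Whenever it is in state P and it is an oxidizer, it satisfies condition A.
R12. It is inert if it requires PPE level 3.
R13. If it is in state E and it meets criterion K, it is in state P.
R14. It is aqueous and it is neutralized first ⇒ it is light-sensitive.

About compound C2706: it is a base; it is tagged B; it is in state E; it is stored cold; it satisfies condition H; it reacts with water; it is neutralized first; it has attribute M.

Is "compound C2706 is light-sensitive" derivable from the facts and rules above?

No

Forward chaining from the given facts derives: requires PPE level 3, is in state P, is inert.
Rules concluding "it is light-sensitive": R2 needs "it is volatile"; R4 needs "it is a strong acid"; R14 needs "it is aqueous" — none of these are established.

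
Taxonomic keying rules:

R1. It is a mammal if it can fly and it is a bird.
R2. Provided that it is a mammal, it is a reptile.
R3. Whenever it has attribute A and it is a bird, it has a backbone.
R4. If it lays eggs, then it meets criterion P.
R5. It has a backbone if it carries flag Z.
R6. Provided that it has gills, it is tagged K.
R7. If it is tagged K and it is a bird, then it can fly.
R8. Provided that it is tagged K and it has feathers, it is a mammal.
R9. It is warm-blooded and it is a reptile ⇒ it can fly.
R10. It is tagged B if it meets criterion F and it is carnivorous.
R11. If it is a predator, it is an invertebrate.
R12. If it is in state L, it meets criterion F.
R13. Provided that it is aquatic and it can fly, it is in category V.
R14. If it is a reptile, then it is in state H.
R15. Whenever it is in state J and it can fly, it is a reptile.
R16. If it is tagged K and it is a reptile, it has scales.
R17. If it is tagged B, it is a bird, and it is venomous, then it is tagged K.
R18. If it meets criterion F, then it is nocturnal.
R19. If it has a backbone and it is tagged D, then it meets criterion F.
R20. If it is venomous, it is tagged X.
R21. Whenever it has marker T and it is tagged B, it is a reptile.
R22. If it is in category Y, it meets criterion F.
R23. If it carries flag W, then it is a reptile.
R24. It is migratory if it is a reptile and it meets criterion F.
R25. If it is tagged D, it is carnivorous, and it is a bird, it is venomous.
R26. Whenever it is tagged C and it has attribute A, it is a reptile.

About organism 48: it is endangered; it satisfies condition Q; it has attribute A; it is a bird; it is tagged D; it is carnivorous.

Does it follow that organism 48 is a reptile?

Yes

By R3 (it has attribute A, it is a bird): it has a backbone.
By R19 (it has a backbone, it is tagged D): it meets criterion F.
By R25 (it is tagged D, it is carnivorous, it is a bird): it is venomous.
By R10 (it meets criterion F, it is carnivorous): it is tagged B.
By R17 (it is tagged B, it is a bird, it is venomous): it is tagged K.
By R7 (it is tagged K, it is a bird): it can fly.
By R1 (it can fly, it is a bird): it is a mammal.
By R2 (it is a mammal): it is a reptile.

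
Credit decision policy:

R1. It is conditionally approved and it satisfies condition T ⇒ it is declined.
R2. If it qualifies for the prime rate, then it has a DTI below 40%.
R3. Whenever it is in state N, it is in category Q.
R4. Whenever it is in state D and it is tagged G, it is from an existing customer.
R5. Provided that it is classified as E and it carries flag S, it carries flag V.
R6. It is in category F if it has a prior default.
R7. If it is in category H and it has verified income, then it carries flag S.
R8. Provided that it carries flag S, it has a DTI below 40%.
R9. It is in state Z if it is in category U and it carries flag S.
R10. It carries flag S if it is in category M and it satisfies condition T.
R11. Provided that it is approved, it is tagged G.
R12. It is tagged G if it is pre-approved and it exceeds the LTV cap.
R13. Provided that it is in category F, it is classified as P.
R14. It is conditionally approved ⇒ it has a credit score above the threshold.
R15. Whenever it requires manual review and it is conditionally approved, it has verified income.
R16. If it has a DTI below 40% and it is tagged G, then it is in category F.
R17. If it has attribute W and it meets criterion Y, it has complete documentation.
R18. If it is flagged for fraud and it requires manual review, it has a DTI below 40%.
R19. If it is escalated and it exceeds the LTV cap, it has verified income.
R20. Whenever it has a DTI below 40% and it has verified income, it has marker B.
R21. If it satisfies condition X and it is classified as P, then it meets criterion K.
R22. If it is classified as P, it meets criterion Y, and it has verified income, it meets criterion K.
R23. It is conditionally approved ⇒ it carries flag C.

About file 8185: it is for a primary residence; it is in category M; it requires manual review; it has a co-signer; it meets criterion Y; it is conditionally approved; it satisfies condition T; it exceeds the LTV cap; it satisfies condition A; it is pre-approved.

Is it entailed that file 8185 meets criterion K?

By R10 (it is in category M, it satisfies condition T): it carries flag S.
By R12 (it is pre-approved, it exceeds the LTV cap): it is tagged G.
By R15 (it requires manual review, it is conditionally approved): it has verified income.
By R8 (it carries flag S): it has a DTI below 40%.
By R16 (it has a DTI below 40%, it is tagged G): it is in category F.
By R13 (it is in category F): it is classified as P.
By R22 (it is classified as P, it meets criterion Y, it has verified income): it meets criterion K.

Yes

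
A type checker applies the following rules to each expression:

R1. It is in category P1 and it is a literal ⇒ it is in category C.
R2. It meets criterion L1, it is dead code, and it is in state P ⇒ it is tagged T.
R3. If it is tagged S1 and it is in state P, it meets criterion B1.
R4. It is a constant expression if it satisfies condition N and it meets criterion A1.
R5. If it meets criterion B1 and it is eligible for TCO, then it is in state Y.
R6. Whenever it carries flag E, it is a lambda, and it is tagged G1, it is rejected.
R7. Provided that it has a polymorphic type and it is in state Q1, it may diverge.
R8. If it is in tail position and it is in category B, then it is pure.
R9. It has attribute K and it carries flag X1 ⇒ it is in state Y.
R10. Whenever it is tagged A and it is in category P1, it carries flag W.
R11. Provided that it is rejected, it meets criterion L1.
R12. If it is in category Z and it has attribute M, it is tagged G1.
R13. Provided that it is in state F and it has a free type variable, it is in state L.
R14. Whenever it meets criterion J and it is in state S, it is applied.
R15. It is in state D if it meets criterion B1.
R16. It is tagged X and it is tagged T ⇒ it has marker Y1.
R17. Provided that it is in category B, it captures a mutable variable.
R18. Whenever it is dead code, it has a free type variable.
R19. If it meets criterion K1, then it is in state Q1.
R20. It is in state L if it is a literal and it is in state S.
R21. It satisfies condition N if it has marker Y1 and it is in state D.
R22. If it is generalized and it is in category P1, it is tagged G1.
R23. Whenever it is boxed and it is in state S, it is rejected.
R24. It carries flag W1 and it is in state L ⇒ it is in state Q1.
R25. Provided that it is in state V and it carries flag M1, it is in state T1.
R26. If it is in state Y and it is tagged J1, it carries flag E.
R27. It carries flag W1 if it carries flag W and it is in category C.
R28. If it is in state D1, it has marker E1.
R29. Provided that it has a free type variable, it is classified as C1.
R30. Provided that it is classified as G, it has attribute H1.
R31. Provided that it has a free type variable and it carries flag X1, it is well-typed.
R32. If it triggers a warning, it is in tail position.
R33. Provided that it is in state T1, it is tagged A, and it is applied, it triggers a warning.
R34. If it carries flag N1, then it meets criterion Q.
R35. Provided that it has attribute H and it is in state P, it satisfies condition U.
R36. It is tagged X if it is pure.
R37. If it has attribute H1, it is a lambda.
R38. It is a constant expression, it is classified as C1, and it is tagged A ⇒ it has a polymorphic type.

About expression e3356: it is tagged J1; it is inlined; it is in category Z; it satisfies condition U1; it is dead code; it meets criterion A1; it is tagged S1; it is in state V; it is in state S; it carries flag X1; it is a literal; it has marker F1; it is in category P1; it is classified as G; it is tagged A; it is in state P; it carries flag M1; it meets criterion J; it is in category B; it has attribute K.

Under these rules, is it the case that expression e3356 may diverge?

No

Forward chaining from the given facts derives: is in category C, meets criterion B1, is in state Y, carries flag W, is applied, is in state D, captures a mutable variable, has a free type variable, is in state L, is in state T1, carries flag E, carries flag W1, is classified as C1, has attribute H1, is well-typed, triggers a warning, is a lambda, is in state Q1, is in tail position, is pure, is tagged X.
The only rule concluding "it may diverge" is R7, which needs "it has a polymorphic type"; that is never established.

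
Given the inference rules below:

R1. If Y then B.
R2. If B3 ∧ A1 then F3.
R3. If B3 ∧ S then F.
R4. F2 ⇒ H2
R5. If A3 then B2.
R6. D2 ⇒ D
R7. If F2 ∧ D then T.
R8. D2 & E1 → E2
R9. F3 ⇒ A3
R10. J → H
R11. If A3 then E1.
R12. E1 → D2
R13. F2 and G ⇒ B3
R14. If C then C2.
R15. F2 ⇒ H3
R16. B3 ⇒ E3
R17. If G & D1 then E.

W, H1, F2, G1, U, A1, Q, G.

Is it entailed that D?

Yes

B3  (by R13: F2, G)
F3  (by R2: B3, A1)
A3  (by R9: F3)
E1  (by R11: A3)
D2  (by R12: E1)
D  (by R6: D2)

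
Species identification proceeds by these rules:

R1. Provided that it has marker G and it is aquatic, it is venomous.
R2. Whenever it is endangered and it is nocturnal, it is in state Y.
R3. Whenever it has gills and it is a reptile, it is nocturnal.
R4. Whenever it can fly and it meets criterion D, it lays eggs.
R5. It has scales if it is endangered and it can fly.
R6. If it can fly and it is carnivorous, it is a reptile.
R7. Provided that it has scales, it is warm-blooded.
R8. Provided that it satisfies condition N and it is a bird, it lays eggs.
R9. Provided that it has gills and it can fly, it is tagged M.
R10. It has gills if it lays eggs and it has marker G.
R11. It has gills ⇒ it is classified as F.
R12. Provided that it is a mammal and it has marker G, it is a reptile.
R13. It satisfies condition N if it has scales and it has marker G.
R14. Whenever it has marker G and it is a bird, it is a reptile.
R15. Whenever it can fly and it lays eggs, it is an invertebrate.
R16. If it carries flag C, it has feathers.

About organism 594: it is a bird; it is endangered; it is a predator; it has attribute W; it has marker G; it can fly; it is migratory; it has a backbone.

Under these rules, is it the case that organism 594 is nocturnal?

By R5 (it is endangered, it can fly): it has scales.
By R13 (it has scales, it has marker G): it satisfies condition N.
By R14 (it has marker G, it is a bird): it is a reptile.
By R8 (it satisfies condition N, it is a bird): it lays eggs.
By R10 (it lays eggs, it has marker G): it has gills.
By R3 (it has gills, it is a reptile): it is nocturnal.

Yes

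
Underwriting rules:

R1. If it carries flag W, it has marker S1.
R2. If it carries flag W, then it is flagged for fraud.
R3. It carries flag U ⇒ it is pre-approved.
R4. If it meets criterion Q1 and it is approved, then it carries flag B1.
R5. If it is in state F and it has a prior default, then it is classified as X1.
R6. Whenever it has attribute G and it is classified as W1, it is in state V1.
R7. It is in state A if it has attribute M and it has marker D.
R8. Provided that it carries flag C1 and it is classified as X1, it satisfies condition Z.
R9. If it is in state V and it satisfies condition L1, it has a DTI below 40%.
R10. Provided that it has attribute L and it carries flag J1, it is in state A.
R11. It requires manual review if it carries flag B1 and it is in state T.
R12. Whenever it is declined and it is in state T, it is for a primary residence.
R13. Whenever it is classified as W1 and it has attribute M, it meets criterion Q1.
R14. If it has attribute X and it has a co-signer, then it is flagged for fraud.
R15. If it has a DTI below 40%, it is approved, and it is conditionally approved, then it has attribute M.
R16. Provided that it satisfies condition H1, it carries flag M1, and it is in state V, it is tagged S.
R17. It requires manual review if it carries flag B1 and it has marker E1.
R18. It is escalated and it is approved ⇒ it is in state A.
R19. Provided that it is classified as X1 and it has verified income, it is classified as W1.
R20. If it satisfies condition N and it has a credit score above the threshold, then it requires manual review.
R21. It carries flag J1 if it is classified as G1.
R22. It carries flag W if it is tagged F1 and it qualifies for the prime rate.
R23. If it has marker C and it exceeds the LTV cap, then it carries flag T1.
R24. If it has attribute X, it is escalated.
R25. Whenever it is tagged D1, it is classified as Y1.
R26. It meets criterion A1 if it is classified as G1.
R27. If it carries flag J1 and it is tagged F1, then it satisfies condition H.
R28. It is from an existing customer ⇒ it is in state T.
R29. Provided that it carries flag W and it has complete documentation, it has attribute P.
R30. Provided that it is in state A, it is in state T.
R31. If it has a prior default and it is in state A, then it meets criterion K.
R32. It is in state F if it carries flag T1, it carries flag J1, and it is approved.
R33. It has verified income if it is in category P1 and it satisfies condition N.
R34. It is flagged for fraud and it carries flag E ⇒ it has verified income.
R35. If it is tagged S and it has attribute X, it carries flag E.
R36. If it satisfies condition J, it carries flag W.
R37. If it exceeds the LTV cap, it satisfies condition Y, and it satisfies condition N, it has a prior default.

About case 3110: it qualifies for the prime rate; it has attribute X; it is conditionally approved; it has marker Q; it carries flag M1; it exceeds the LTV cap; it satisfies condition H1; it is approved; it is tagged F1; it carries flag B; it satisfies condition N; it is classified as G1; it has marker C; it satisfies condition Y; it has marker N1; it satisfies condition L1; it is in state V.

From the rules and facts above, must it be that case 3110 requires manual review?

Yes

By R9 (it is in state V, it satisfies condition L1): it has a DTI below 40%.
By R15 (it has a DTI below 40%, it is approved, it is conditionally approved): it has attribute M.
By R16 (it satisfies condition H1, it carries flag M1, it is in state V): it is tagged S.
By R21 (it is classified as G1): it carries flag J1.
By R22 (it is tagged F1, it qualifies for the prime rate): it carries flag W.
By R23 (it has marker C, it exceeds the LTV cap): it carries flag T1.
By R24 (it has attribute X): it is escalated.
By R32 (it carries flag T1, it carries flag J1, it is approved): it is in state F.
By R35 (it is tagged S, it has attribute X): it carries flag E.
By R37 (it exceeds the LTV cap, it satisfies condition Y, it satisfies condition N): it has a prior default.
By R2 (it carries flag W): it is flagged for fraud.
By R5 (it is in state F, it has a prior default): it is classified as X1.
By R18 (it is escalated, it is approved): it is in state A.
By R30 (it is in state A): it is in state T.
By R34 (it is flagged for fraud, it carries flag E): it has verified income.
By R19 (it is classified as X1, it has verified income): it is classified as W1.
By R13 (it is classified as W1, it has attribute M): it meets criterion Q1.
By R4 (it meets criterion Q1, it is approved): it carries flag B1.
By R11 (it carries flag B1, it is in state T): it requires manual review.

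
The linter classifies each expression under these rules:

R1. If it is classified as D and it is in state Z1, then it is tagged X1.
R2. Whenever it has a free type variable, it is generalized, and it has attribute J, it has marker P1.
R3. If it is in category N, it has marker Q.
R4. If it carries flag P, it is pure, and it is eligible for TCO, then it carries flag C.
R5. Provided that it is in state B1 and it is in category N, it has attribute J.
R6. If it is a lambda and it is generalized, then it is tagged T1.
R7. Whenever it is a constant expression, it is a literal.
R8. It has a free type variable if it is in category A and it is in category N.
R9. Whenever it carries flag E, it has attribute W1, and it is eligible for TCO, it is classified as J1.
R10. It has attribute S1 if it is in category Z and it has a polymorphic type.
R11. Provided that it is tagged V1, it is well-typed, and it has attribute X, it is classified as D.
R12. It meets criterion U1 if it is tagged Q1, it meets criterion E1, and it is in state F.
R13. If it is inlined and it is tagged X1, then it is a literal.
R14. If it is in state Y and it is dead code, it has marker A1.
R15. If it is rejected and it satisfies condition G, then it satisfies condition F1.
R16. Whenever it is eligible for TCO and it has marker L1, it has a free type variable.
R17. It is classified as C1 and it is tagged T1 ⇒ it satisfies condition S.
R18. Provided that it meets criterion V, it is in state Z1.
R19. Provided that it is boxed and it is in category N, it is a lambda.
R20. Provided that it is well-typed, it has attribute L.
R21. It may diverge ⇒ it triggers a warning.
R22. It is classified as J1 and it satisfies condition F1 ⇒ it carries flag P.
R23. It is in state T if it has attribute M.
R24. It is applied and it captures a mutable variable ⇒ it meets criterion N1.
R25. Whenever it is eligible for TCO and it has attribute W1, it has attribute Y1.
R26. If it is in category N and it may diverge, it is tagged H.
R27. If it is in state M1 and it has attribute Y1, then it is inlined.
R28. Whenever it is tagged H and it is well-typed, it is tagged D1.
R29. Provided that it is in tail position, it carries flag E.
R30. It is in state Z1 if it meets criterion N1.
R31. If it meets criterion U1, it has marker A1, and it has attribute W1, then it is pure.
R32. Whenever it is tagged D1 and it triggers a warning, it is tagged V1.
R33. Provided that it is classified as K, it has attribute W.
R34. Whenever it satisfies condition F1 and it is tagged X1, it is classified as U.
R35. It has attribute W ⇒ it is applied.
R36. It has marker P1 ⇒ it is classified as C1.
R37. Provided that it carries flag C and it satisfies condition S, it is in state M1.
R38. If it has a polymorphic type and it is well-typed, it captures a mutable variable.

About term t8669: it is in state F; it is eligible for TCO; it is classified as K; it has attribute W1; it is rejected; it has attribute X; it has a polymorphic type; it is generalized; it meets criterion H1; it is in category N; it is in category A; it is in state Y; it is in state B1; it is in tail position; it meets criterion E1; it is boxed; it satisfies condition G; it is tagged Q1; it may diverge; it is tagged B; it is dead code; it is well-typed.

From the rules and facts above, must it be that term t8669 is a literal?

By R5 (it is in state B1, it is in category N): it has attribute J.
By R8 (it is in category A, it is in category N): it has a free type variable.
By R12 (it is tagged Q1, it meets criterion E1, it is in state F): it meets criterion U1.
By R14 (it is in state Y, it is dead code): it has marker A1.
By R15 (it is rejected, it satisfies condition G): it satisfies condition F1.
By R19 (it is boxed, it is in category N): it is a lambda.
By R21 (it may diverge): it triggers a warning.
By R25 (it is eligible for TCO, it has attribute W1): it has attribute Y1.
By R26 (it is in category N, it may diverge): it is tagged H.
By R28 (it is tagged H, it is well-typed): it is tagged D1.
By R29 (it is in tail position): it carries flag E.
By R31 (it meets criterion U1, it has marker A1, it has attribute W1): it is pure.
By R32 (it is tagged D1, it triggers a warning): it is tagged V1.
By R33 (it is classified as K): it has attribute W.
By R35 (it has attribute W): it is applied.
By R38 (it has a polymorphic type, it is well-typed): it captures a mutable variable.
By R2 (it has a free type variable, it is generalized, it has attribute J): it has marker P1.
By R6 (it is a lambda, it is generalized): it is tagged T1.
By R9 (it carries flag E, it has attribute W1, it is eligible for TCO): it is classified as J1.
By R11 (it is tagged V1, it is well-typed, it has attribute X): it is classified as D.
By R22 (it is classified as J1, it satisfies condition F1): it carries flag P.
By R24 (it is applied, it captures a mutable variable): it meets criterion N1.
By R30 (it meets criterion N1): it is in state Z1.
By R36 (it has marker P1): it is classified as C1.
By R1 (it is classified as D, it is in state Z1): it is tagged X1.
By R4 (it carries flag P, it is pure, it is eligible for TCO): it carries flag C.
By R17 (it is classified as C1, it is tagged T1): it satisfies condition S.
By R37 (it carries flag C, it satisfies condition S): it is in state M1.
By R27 (it is in state M1, it has attribute Y1): it is inlined.
By R13 (it is inlined, it is tagged X1): it is a literal.

Yes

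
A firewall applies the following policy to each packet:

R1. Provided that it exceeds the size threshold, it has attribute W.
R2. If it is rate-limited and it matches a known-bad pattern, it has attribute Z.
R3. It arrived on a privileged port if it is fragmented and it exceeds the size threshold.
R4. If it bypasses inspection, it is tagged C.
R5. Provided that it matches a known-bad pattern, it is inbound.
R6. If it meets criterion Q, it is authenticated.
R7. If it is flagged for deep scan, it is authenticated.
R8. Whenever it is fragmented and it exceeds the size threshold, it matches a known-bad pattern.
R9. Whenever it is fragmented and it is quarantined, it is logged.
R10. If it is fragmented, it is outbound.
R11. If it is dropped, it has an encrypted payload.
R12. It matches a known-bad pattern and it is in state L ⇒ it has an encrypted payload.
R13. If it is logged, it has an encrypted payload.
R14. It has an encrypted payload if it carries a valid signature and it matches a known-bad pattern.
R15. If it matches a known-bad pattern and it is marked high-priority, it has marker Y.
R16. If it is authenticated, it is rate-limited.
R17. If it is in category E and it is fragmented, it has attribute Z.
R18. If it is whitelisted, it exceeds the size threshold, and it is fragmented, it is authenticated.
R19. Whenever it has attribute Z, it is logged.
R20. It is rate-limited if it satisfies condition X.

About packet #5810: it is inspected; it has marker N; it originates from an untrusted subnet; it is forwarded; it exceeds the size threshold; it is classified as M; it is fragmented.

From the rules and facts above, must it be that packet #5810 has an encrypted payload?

No

Forward chaining from the given facts derives: has attribute W, arrived on a privileged port, matches a known-bad pattern, is outbound, is inbound.
Rules concluding "it has an encrypted payload": R11 needs "it is dropped"; R12 needs "it is in state L"; R13 needs "it is logged"; R14 needs "it carries a valid signature" — none of these are established.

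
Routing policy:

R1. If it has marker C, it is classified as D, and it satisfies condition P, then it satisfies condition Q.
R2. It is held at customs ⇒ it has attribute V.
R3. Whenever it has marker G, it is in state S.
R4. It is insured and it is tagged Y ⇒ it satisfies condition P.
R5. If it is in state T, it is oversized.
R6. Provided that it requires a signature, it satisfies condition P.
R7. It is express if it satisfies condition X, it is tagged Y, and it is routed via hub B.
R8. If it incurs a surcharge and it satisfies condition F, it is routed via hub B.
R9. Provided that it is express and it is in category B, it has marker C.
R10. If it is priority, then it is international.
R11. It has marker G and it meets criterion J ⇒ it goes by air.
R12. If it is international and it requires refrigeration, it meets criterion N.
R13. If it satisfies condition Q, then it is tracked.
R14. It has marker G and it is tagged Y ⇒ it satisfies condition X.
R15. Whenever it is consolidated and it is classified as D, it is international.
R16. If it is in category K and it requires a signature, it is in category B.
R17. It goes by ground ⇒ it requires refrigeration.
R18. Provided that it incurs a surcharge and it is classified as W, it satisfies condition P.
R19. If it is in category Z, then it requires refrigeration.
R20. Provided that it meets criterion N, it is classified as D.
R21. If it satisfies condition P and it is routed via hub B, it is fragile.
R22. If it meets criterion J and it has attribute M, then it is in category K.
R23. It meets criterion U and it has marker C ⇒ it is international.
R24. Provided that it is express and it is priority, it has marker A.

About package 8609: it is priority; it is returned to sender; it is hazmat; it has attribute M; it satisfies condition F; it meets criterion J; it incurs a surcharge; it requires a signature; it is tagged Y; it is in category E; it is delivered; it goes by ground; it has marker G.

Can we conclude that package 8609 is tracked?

By R6 (it requires a signature): it satisfies condition P.
By R8 (it incurs a surcharge, it satisfies condition F): it is routed via hub B.
By R10 (it is priority): it is international.
By R14 (it has marker G, it is tagged Y): it satisfies condition X.
By R17 (it goes by ground): it requires refrigeration.
By R22 (it meets criterion J, it has attribute M): it is in category K.
By R7 (it satisfies condition X, it is tagged Y, it is routed via hub B): it is express.
By R12 (it is international, it requires refrigeration): it meets criterion N.
By R16 (it is in category K, it requires a signature): it is in category B.
By R20 (it meets criterion N): it is classified as D.
By R9 (it is express, it is in category B): it has marker C.
By R1 (it has marker C, it is classified as D, it satisfies condition P): it satisfies condition Q.
By R13 (it satisfies condition Q): it is tracked.

Yes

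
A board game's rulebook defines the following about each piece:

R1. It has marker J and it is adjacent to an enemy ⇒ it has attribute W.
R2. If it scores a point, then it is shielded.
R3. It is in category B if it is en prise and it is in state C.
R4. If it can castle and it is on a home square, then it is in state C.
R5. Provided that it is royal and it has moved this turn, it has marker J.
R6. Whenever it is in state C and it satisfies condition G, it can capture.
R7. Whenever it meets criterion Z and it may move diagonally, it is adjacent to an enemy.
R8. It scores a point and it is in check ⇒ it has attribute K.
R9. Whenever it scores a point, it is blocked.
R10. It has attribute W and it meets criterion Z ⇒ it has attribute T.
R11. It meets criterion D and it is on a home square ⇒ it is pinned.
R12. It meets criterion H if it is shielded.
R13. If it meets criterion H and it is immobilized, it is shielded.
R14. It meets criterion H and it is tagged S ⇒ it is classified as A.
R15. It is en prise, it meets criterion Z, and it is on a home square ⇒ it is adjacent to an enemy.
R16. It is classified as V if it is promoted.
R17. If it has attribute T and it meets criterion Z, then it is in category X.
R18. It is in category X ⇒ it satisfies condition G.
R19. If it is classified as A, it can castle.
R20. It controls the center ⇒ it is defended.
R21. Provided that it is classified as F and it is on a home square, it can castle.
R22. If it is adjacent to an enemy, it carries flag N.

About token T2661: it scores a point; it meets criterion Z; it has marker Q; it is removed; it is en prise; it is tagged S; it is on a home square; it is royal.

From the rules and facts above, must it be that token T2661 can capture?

No

Forward chaining from the given facts derives: is shielded, is blocked, meets criterion H, is classified as A, is adjacent to an enemy, can castle, carries flag N, is in state C, is in category B.
The only rule concluding "it can capture" is R6, which needs "it satisfies condition G"; that is never established.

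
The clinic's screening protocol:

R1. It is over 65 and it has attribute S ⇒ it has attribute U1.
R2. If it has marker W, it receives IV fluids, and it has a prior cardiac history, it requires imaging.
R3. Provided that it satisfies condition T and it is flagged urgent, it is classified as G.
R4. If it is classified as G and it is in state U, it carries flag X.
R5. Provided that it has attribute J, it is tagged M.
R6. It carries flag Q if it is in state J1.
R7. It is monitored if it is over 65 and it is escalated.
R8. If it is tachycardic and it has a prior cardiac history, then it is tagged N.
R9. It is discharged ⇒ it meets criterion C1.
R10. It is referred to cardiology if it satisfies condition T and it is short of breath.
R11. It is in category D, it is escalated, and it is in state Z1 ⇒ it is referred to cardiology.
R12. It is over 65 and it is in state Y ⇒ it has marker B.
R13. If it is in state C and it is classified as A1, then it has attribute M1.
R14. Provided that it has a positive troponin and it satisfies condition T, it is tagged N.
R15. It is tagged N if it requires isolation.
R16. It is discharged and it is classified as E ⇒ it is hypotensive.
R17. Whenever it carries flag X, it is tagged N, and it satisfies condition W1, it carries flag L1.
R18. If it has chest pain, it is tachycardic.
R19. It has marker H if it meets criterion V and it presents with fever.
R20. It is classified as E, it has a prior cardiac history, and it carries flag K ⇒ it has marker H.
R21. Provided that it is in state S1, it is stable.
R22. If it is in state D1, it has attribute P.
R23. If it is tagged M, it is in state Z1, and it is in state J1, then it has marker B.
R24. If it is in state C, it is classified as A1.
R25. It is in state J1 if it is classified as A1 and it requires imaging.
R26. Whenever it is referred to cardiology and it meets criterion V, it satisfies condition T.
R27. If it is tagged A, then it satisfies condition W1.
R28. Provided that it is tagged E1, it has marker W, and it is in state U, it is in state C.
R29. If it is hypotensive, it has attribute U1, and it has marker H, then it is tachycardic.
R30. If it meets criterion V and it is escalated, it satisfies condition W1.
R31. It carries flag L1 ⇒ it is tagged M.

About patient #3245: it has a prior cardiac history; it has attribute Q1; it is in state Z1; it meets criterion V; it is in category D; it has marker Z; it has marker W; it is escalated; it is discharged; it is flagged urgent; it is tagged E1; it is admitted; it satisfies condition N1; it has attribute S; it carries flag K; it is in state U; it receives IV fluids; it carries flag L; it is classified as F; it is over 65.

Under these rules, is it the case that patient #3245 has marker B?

No

Forward chaining from the given facts derives: has attribute U1, requires imaging, is monitored, meets criterion C1, is referred to cardiology, satisfies condition T, is in state C, satisfies condition W1, is classified as G, carries flag X, is classified as A1, is in state J1, carries flag Q, has attribute M1.
Rules concluding "it has marker B": R12 needs "it is in state Y"; R23 needs "it is tagged M" — none of these are established.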